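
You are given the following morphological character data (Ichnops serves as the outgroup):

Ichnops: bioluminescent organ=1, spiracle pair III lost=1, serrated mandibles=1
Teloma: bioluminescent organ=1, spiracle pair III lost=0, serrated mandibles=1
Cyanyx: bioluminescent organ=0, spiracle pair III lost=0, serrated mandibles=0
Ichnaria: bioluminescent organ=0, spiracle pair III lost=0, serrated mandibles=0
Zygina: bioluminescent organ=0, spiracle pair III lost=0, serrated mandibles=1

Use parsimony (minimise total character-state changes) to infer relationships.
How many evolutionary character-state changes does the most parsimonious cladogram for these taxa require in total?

3

The outgroup has state '1' for every character, so '0' is the derived state throughout.
Only Cyanyx, Ichnaria, and Zygina show the derived state '0' for bioluminescent organ, supporting them as a clade.
All ingroup taxa share the derived state '0' for spiracle pair III lost; it defines the ingroup but does not resolve relationships within it.
serrated mandibles: derived state '0' in Cyanyx and Ichnaria only — synapomorphy for {Cyanyx, Ichnaria}.
Most parsimonious ingroup topology: (Teloma,((Cyanyx,Ichnaria),Zygina)).
Changes per character on this tree: bioluminescent organ: 1; spiracle pair III lost: 1; serrated mandibles: 1.
Total = 3.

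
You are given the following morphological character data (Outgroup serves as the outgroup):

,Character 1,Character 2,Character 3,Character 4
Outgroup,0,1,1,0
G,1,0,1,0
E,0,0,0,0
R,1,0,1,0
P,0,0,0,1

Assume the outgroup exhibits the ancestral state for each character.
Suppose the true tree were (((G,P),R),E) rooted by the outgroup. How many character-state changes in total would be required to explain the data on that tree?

6

Map each character onto (((G,P),R),E) (rooted by Outgroup) and count the minimum state changes it requires (Fitch parsimony):
Character 1: 2; Character 2: 1; Character 3: 2; Character 4: 1.
Total tree length = 6.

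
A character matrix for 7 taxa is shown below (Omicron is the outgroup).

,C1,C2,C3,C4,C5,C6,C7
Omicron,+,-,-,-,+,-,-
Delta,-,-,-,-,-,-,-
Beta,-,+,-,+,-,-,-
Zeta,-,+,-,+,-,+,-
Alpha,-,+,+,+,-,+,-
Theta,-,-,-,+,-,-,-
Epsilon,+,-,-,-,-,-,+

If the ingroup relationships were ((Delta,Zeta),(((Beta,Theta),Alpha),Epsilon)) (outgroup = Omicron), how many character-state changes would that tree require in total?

12

Map each character onto ((Delta,Zeta),(((Beta,Theta),Alpha),Epsilon)) (rooted by Omicron) and count the minimum state changes it requires (Fitch parsimony):
C1: 2; C2: 3; C3: 1; C4: 2; C5: 1; C6: 2; C7: 1.
Total tree length = 12.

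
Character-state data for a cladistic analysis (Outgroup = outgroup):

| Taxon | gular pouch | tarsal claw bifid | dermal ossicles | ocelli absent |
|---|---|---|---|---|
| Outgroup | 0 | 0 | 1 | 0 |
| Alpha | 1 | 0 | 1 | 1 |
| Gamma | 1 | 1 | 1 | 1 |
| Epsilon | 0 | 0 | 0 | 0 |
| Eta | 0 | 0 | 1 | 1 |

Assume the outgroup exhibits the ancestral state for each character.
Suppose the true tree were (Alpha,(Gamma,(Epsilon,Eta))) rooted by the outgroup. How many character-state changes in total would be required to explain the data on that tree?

Map each character onto (Alpha,(Gamma,(Epsilon,Eta))) (rooted by Outgroup) and count the minimum state changes it requires (Fitch parsimony):
gular pouch: 2; tarsal claw bifid: 1; dermal ossicles: 1; ocelli absent: 2.
Total tree length = 6.

6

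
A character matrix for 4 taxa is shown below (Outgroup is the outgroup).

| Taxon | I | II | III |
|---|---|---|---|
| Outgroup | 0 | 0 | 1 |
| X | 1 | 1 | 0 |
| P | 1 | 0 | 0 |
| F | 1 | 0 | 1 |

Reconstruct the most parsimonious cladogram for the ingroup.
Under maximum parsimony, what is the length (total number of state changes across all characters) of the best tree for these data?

Character polarity is set by the outgroup: the derived state is whichever differs from the outgroup's state, so for III the derived state is '0', and for the remaining characters it is '1'.
All ingroup taxa share the derived state '1' for I; it defines the ingroup but does not resolve relationships within it.
II: derived state '1' in X only — an autapomorphy, so it tells us nothing about relationships among taxa.
III (derived state '0') is shared by P and X — a synapomorphy uniting that clade.
Most parsimonious ingroup topology: ((X,P),F).
Changes per character on this tree: I: 1; II: 1; III: 1.
Total = 3.

3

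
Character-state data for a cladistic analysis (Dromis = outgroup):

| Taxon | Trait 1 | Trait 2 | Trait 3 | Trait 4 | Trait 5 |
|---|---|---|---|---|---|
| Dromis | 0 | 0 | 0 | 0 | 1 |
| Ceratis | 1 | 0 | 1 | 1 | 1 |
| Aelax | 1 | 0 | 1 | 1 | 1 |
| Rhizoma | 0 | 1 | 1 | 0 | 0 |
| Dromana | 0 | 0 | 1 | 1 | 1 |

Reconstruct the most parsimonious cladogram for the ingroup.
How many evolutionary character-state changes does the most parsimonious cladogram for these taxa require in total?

5

Character polarity is set by the outgroup: the derived state is whichever differs from the outgroup's state, so for Trait 5 the derived state is '0', and for the remaining characters it is '1'.
Trait 1: derived state '1' in Aelax and Ceratis only — synapomorphy for {Aelax, Ceratis}.
Trait 2: derived state '1' in Rhizoma only — an autapomorphy, so it tells us nothing about relationships among taxa.
All ingroup taxa share the derived state '1' for Trait 3; it defines the ingroup but does not resolve relationships within it.
Only Aelax, Ceratis, and Dromana show the derived state '1' for Trait 4, supporting them as a clade.
Trait 5: derived state '0' in Rhizoma only — an autapomorphy, so it tells us nothing about relationships among taxa.
Most parsimonious ingroup topology: (((Ceratis,Aelax),Dromana),Rhizoma).
Changes per character on this tree: Trait 1: 1; Trait 2: 1; Trait 3: 1; Trait 4: 1; Trait 5: 1.
Total = 5.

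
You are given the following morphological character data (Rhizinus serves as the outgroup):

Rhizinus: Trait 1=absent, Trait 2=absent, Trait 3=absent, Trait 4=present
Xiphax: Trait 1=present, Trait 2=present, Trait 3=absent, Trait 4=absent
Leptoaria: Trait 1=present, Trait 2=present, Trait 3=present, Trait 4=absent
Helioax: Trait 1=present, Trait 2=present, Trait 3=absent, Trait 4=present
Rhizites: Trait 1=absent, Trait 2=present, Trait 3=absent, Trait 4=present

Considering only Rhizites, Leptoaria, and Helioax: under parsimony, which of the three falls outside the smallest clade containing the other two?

Character polarity is set by the outgroup: the derived state is whichever differs from the outgroup's state, so for Trait 4 the derived state is 'absent', and for the remaining characters it is 'present'.
Trait 1: derived state 'present' in Helioax, Leptoaria, and Xiphax only — synapomorphy for {Helioax, Leptoaria, Xiphax}.
All ingroup taxa share the derived state 'present' for Trait 2; it defines the ingroup but does not resolve relationships within it.
Trait 3: derived state 'present' in Leptoaria only — an autapomorphy, so it tells us nothing about relationships among taxa.
Trait 4: derived state 'absent' in Leptoaria and Xiphax only — synapomorphy for {Leptoaria, Xiphax}.
Most parsimonious ingroup topology: (((Xiphax,Leptoaria),Helioax),Rhizites).
Leptoaria and Helioax share a more recent common ancestor with each other than either does with Rhizites, so Rhizites is the least closely related of the three.

Rhizites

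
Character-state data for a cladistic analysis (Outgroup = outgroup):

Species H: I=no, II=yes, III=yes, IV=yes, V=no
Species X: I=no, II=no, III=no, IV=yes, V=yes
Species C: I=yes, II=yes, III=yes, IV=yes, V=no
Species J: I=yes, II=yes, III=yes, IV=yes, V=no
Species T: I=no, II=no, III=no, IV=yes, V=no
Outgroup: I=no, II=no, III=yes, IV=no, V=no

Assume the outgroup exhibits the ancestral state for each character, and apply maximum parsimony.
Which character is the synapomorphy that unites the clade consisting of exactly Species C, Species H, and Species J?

Character polarity is set by the outgroup: the derived state is whichever differs from the outgroup's state, so for III the derived state is 'no', and for the remaining characters it is 'yes'.
I (derived state 'yes') is shared by Species C and Species J — a synapomorphy uniting that clade.
II (derived state 'yes') is shared by Species C, Species H, and Species J — a synapomorphy uniting that clade.
III: derived state 'no' in Species T and Species X only — synapomorphy for {Species T, Species X}.
IV (derived state 'yes') is shared by all ingroup taxa — unites the whole ingroup.
V (derived state 'yes') is unique to Species X (autapomorphy; uninformative for grouping).
Most parsimonious ingroup topology: ((Species T,Species X),((Species J,Species C),Species H)).
The clade {Species C, Species H, Species J} is supported by II: its derived state 'yes' occurs in exactly those taxa and in no other taxon (including the outgroup).

II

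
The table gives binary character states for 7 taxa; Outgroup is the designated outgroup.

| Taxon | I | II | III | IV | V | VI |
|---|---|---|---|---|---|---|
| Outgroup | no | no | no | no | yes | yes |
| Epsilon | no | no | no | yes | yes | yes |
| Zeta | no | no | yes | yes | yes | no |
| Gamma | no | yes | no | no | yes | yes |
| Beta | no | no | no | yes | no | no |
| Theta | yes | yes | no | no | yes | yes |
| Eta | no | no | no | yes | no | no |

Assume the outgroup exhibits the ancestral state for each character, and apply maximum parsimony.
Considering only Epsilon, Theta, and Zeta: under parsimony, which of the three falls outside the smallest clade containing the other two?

Theta

Character polarity is set by the outgroup: the derived state is whichever differs from the outgroup's state, so for V, VI the derived state is 'no', and for the remaining characters it is 'yes'.
I (derived state 'yes') is unique to Theta (autapomorphy; uninformative for grouping).
II: derived state 'yes' in Gamma and Theta only — synapomorphy for {Gamma, Theta}.
III (derived state 'yes') is unique to Zeta (autapomorphy; uninformative for grouping).
IV: derived state 'yes' in Beta, Epsilon, Eta, and Zeta only — synapomorphy for {Beta, Epsilon, Eta, Zeta}.
Only Beta and Eta show the derived state 'no' for V, supporting them as a clade.
VI: derived state 'no' in Beta, Eta, and Zeta only — synapomorphy for {Beta, Eta, Zeta}.
Most parsimonious ingroup topology: ((Epsilon,(Zeta,(Beta,Eta))),(Gamma,Theta)).
Epsilon and Zeta share a more recent common ancestor with each other than either does with Theta, so Theta is the least closely related of the three.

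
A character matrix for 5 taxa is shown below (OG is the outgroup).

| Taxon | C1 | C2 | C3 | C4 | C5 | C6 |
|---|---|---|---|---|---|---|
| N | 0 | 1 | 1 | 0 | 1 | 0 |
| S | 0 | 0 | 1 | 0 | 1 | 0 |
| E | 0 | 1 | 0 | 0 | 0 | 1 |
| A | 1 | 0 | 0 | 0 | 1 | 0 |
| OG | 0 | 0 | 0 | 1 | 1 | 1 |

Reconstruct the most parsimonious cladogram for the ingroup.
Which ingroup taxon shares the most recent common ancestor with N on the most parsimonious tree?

S

Character polarity is set by the outgroup: the derived state is whichever differs from the outgroup's state, so for C4, C5, C6 the derived state is '0', and for the remaining characters it is '1'.
C1: derived state '1' in A only — an autapomorphy, so it tells us nothing about relationships among taxa.
C2 groups E and N, which is incompatible with the clades supported by the remaining characters; treating it as convergent (homoplasy) costs fewer steps than any alternative tree.
C3 (derived state '1') is shared by N and S — a synapomorphy uniting that clade.
C4 (derived state '0') is shared by all ingroup taxa — unites the whole ingroup.
C5 (derived state '0') is unique to E (autapomorphy; uninformative for grouping).
C6 (derived state '0') is shared by A, N, and S — a synapomorphy uniting that clade.
Most parsimonious ingroup topology: ((A,(S,N)),E).
N and S form a cherry on this tree, so they are sister taxa.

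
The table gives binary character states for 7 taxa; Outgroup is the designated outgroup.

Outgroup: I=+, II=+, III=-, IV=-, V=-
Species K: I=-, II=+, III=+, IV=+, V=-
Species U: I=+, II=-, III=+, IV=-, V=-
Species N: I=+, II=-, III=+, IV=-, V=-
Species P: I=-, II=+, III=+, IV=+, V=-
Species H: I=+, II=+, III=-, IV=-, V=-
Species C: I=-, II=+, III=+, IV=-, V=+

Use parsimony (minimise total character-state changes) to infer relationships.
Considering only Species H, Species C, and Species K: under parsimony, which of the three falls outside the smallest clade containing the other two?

Character polarity is set by the outgroup: the derived state is whichever differs from the outgroup's state, so for I, II the derived state is '-', and for the remaining characters it is '+'.
Only Species C, Species K, and Species P show the derived state '-' for I, supporting them as a clade.
II (derived state '-') is shared by Species N and Species U — a synapomorphy uniting that clade.
Only Species C, Species K, Species N, Species P, and Species U show the derived state '+' for III, supporting them as a clade.
IV: derived state '+' in Species K and Species P only — synapomorphy for {Species K, Species P}.
V: derived state '+' in Species C only — an autapomorphy, so it tells us nothing about relationships among taxa.
Most parsimonious ingroup topology: ((((Species K,Species P),Species C),(Species U,Species N)),Species H).
Species C and Species K share a more recent common ancestor with each other than either does with Species H, so Species H is the least closely related of the three.

Species H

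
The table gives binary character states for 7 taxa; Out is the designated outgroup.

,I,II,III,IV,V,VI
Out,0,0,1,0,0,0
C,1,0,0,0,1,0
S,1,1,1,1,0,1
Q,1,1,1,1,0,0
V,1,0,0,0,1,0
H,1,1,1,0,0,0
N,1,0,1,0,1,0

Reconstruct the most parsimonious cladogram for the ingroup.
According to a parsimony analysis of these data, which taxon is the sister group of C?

Character polarity is set by the outgroup: the derived state is whichever differs from the outgroup's state, so for III the derived state is '0', and for the remaining characters it is '1'.
All ingroup taxa share the derived state '1' for I; it defines the ingroup but does not resolve relationships within it.
Only H, Q, and S show the derived state '1' for II, supporting them as a clade.
III (derived state '0') is shared by C and V — a synapomorphy uniting that clade.
Only Q and S show the derived state '1' for IV, supporting them as a clade.
V: derived state '1' in C, N, and V only — synapomorphy for {C, N, V}.
VI (derived state '1') is unique to S (autapomorphy; uninformative for grouping).
Most parsimonious ingroup topology: (((C,V),N),((S,Q),H)).
C and V form a cherry on this tree, so they are sister taxa.

V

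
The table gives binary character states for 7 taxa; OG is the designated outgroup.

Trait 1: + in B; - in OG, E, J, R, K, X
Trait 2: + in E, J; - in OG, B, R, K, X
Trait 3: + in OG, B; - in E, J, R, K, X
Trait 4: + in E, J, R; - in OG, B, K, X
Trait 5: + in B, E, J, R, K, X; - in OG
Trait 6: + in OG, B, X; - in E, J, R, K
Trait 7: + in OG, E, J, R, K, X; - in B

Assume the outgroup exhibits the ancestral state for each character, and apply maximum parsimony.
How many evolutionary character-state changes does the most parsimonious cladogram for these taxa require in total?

7

Character polarity is set by the outgroup: the derived state is whichever differs from the outgroup's state, so for Trait 3, Trait 6, Trait 7 the derived state is '-', and for the remaining characters it is '+'.
Trait 1 (derived state '+') is unique to B (autapomorphy; uninformative for grouping).
Trait 2: derived state '+' in E and J only — synapomorphy for {E, J}.
Trait 3 (derived state '-') is shared by E, J, K, R, and X — a synapomorphy uniting that clade.
Trait 4: derived state '+' in E, J, and R only — synapomorphy for {E, J, R}.
All ingroup taxa share the derived state '+' for Trait 5; it defines the ingroup but does not resolve relationships within it.
Trait 6: derived state '-' in E, J, K, and R only — synapomorphy for {E, J, K, R}.
Trait 7 (derived state '-') is unique to B (autapomorphy; uninformative for grouping).
Most parsimonious ingroup topology: (B,((((E,J),R),K),X)).
Changes per character on this tree: Trait 1: 1; Trait 2: 1; Trait 3: 1; Trait 4: 1; Trait 5: 1; Trait 6: 1; Trait 7: 1.
Total = 7.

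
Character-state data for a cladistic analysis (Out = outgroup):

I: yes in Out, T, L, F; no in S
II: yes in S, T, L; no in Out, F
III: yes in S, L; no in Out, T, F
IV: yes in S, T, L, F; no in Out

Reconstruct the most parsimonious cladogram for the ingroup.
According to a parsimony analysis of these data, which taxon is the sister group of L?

S

Character polarity is set by the outgroup: the derived state is whichever differs from the outgroup's state, so for I the derived state is 'no', and for the remaining characters it is 'yes'.
I: derived state 'no' in S only — an autapomorphy, so it tells us nothing about relationships among taxa.
Only L, S, and T show the derived state 'yes' for II, supporting them as a clade.
Only L and S show the derived state 'yes' for III, supporting them as a clade.
All ingroup taxa share the derived state 'yes' for IV; it defines the ingroup but does not resolve relationships within it.
Most parsimonious ingroup topology: (((S,L),T),F).
L and S form a cherry on this tree, so they are sister taxa.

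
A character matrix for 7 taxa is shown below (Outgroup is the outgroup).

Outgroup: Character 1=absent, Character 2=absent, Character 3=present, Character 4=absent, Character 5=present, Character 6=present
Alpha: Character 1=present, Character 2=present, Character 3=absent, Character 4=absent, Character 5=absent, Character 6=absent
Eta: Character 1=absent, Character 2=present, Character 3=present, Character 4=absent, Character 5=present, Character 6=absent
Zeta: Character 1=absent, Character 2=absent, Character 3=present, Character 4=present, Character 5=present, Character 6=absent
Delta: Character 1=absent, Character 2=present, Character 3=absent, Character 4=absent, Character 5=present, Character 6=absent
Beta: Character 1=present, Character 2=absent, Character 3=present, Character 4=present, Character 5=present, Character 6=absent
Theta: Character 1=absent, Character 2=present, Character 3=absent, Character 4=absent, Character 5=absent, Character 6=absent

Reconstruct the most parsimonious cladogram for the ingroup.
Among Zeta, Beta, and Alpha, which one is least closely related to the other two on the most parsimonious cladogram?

Alpha

Character polarity is set by the outgroup: the derived state is whichever differs from the outgroup's state, so for Character 3, Character 5, Character 6 the derived state is 'absent', and for the remaining characters it is 'present'.
Character 1 (state 'present') occurs in Alpha and Beta but conflicts with the nesting implied by the other characters — most parsimoniously interpreted as homoplasy.
Character 2: derived state 'present' in Alpha, Delta, Eta, and Theta only — synapomorphy for {Alpha, Delta, Eta, Theta}.
Character 3: derived state 'absent' in Alpha, Delta, and Theta only — synapomorphy for {Alpha, Delta, Theta}.
Character 4: derived state 'present' in Beta and Zeta only — synapomorphy for {Beta, Zeta}.
Only Alpha and Theta show the derived state 'absent' for Character 5, supporting them as a clade.
All ingroup taxa share the derived state 'absent' for Character 6; it defines the ingroup but does not resolve relationships within it.
Most parsimonious ingroup topology: ((((Alpha,Theta),Delta),Eta),(Zeta,Beta)).
Beta and Zeta share a more recent common ancestor with each other than either does with Alpha, so Alpha is the least closely related of the three.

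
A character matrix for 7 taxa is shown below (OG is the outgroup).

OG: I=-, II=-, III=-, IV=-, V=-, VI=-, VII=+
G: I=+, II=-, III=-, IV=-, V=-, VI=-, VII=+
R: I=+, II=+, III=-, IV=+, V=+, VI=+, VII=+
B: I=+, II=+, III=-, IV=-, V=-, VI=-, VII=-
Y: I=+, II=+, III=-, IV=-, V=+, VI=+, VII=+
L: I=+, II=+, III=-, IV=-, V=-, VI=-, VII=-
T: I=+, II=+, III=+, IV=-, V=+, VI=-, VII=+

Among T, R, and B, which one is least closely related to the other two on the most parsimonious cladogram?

B

Character polarity is set by the outgroup: the derived state is whichever differs from the outgroup's state, so for VII the derived state is '-', and for the remaining characters it is '+'.
All ingroup taxa share the derived state '+' for I; it defines the ingroup but does not resolve relationships within it.
II: derived state '+' in B, L, R, T, and Y only — synapomorphy for {B, L, R, T, Y}.
III: derived state '+' in T only — an autapomorphy, so it tells us nothing about relationships among taxa.
IV: derived state '+' in R only — an autapomorphy, so it tells us nothing about relationships among taxa.
V (derived state '+') is shared by R, T, and Y — a synapomorphy uniting that clade.
VI: derived state '+' in R and Y only — synapomorphy for {R, Y}.
VII: derived state '-' in B and L only — synapomorphy for {B, L}.
Most parsimonious ingroup topology: (G,(((R,Y),T),(B,L))).
T and R share a more recent common ancestor with each other than either does with B, so B is the least closely related of the three.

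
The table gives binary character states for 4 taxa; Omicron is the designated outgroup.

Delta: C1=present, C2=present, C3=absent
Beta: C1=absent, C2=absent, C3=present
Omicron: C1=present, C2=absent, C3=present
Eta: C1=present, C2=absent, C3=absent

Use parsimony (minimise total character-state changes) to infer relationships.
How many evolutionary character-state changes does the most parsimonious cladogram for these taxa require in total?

3

Character polarity is set by the outgroup: the derived state is whichever differs from the outgroup's state, so for C1, C3 the derived state is 'absent', and for the remaining characters it is 'present'.
C1 (derived state 'absent') is unique to Beta (autapomorphy; uninformative for grouping).
C2: derived state 'present' in Delta only — an autapomorphy, so it tells us nothing about relationships among taxa.
Only Delta and Eta show the derived state 'absent' for C3, supporting them as a clade.
Most parsimonious ingroup topology: (Beta,(Eta,Delta)).
Changes per character on this tree: C1: 1; C2: 1; C3: 1.
Total = 3.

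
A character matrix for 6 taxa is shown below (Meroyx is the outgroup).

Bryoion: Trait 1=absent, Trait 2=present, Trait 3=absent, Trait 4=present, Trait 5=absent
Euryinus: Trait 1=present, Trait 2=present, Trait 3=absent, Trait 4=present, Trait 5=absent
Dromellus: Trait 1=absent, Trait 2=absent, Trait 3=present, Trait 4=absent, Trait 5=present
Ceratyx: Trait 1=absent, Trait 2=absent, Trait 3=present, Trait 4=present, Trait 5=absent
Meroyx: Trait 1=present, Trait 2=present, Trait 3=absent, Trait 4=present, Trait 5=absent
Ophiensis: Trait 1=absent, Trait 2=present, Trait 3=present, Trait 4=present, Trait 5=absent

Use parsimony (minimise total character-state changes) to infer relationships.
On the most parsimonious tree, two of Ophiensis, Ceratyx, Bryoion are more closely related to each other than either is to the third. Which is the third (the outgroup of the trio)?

Character polarity is set by the outgroup: the derived state is whichever differs from the outgroup's state, so for Trait 1, Trait 2, Trait 4 the derived state is 'absent', and for the remaining characters it is 'present'.
Trait 1 (derived state 'absent') is shared by Bryoion, Ceratyx, Dromellus, and Ophiensis — a synapomorphy uniting that clade.
Trait 2: derived state 'absent' in Ceratyx and Dromellus only — synapomorphy for {Ceratyx, Dromellus}.
Trait 3 (derived state 'present') is shared by Ceratyx, Dromellus, and Ophiensis — a synapomorphy uniting that clade.
Trait 4: derived state 'absent' in Dromellus only — an autapomorphy, so it tells us nothing about relationships among taxa.
Trait 5 (derived state 'present') is unique to Dromellus (autapomorphy; uninformative for grouping).
Most parsimonious ingroup topology: ((Bryoion,((Ceratyx,Dromellus),Ophiensis)),Euryinus).
Ceratyx and Ophiensis share a more recent common ancestor with each other than either does with Bryoion, so Bryoion is the least closely related of the three.

Bryoion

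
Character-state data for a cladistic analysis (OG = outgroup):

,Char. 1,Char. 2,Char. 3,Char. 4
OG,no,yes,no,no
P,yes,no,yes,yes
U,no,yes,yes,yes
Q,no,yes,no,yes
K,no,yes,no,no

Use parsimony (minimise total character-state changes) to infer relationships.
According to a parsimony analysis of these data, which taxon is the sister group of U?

P

Character polarity is set by the outgroup: the derived state is whichever differs from the outgroup's state, so for Char. 2 the derived state is 'no', and for the remaining characters it is 'yes'.
Char. 1: derived state 'yes' in P only — an autapomorphy, so it tells us nothing about relationships among taxa.
Char. 2 (derived state 'no') is unique to P (autapomorphy; uninformative for grouping).
Char. 3: derived state 'yes' in P and U only — synapomorphy for {P, U}.
Char. 4 (derived state 'yes') is shared by P, Q, and U — a synapomorphy uniting that clade.
Most parsimonious ingroup topology: (((P,U),Q),K).
U and P form a cherry on this tree, so they are sister taxa.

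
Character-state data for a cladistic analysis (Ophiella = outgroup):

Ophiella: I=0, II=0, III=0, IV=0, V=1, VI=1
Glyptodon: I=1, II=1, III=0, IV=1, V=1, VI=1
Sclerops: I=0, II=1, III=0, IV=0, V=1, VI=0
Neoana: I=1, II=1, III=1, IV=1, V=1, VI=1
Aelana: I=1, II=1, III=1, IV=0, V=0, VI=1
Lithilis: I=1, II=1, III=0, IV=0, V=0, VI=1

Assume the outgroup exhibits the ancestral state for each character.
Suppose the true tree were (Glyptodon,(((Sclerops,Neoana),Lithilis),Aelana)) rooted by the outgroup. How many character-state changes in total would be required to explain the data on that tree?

10

Map each character onto (Glyptodon,(((Sclerops,Neoana),Lithilis),Aelana)) (rooted by Ophiella) and count the minimum state changes it requires (Fitch parsimony):
I: 2; II: 1; III: 2; IV: 2; V: 2; VI: 1.
Total tree length = 10.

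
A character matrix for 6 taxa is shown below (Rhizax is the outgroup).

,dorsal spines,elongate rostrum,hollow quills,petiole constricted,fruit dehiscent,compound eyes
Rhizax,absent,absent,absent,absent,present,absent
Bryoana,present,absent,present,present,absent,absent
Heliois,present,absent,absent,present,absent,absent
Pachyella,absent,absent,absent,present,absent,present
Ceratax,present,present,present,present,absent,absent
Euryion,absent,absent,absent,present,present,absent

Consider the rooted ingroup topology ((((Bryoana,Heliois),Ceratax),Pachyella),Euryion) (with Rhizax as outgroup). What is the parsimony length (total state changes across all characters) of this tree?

Map each character onto ((((Bryoana,Heliois),Ceratax),Pachyella),Euryion) (rooted by Rhizax) and count the minimum state changes it requires (Fitch parsimony):
dorsal spines: 1; elongate rostrum: 1; hollow quills: 2; petiole constricted: 1; fruit dehiscent: 1; compound eyes: 1.
Total tree length = 7.

7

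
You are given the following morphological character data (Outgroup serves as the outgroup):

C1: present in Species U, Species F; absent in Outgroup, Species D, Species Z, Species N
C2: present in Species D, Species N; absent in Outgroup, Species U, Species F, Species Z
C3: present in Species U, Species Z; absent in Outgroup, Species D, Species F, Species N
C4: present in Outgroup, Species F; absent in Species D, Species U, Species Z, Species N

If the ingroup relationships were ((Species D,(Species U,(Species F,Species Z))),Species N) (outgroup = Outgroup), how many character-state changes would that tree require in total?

8

Map each character onto ((Species D,(Species U,(Species F,Species Z))),Species N) (rooted by Outgroup) and count the minimum state changes it requires (Fitch parsimony):
C1: 2; C2: 2; C3: 2; C4: 2.
Total tree length = 8.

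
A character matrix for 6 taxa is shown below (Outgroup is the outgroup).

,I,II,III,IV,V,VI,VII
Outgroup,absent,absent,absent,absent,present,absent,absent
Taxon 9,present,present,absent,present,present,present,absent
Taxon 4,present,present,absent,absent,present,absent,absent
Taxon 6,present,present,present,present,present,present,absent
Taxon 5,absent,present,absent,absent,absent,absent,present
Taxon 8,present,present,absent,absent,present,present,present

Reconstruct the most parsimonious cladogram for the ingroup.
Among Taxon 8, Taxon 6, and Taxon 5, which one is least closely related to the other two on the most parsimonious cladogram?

Character polarity is set by the outgroup: the derived state is whichever differs from the outgroup's state, so for V the derived state is 'absent', and for the remaining characters it is 'present'.
I: derived state 'present' in Taxon 4, Taxon 6, Taxon 8, and Taxon 9 only — synapomorphy for {Taxon 4, Taxon 6, Taxon 8, Taxon 9}.
All ingroup taxa share the derived state 'present' for II; it defines the ingroup but does not resolve relationships within it.
III (derived state 'present') is unique to Taxon 6 (autapomorphy; uninformative for grouping).
IV: derived state 'present' in Taxon 6 and Taxon 9 only — synapomorphy for {Taxon 6, Taxon 9}.
V (derived state 'absent') is unique to Taxon 5 (autapomorphy; uninformative for grouping).
Only Taxon 6, Taxon 8, and Taxon 9 show the derived state 'present' for VI, supporting them as a clade.
VII groups Taxon 5 and Taxon 8, which is incompatible with the clades supported by the remaining characters; treating it as convergent (homoplasy) costs fewer steps than any alternative tree.
Most parsimonious ingroup topology: ((((Taxon 9,Taxon 6),Taxon 8),Taxon 4),Taxon 5).
Taxon 6 and Taxon 8 share a more recent common ancestor with each other than either does with Taxon 5, so Taxon 5 is the least closely related of the three.

Taxon 5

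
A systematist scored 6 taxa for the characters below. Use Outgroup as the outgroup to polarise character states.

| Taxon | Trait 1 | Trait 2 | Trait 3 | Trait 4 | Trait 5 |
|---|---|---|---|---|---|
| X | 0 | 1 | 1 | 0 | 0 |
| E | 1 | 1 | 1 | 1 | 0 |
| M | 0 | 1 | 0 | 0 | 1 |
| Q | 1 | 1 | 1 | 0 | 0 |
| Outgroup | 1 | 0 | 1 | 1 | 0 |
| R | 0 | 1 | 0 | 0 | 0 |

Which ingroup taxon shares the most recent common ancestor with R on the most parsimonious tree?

M

Character polarity is set by the outgroup: the derived state is whichever differs from the outgroup's state, so for Trait 1, Trait 3, Trait 4 the derived state is '0', and for the remaining characters it is '1'.
Trait 1 (derived state '0') is shared by M, R, and X — a synapomorphy uniting that clade.
All ingroup taxa share the derived state '1' for Trait 2; it defines the ingroup but does not resolve relationships within it.
Trait 3 (derived state '0') is shared by M and R — a synapomorphy uniting that clade.
Trait 4: derived state '0' in M, Q, R, and X only — synapomorphy for {M, Q, R, X}.
Trait 5: derived state '1' in M only — an autapomorphy, so it tells us nothing about relationships among taxa.
Most parsimonious ingroup topology: ((((M,R),X),Q),E).
R and M form a cherry on this tree, so they are sister taxa.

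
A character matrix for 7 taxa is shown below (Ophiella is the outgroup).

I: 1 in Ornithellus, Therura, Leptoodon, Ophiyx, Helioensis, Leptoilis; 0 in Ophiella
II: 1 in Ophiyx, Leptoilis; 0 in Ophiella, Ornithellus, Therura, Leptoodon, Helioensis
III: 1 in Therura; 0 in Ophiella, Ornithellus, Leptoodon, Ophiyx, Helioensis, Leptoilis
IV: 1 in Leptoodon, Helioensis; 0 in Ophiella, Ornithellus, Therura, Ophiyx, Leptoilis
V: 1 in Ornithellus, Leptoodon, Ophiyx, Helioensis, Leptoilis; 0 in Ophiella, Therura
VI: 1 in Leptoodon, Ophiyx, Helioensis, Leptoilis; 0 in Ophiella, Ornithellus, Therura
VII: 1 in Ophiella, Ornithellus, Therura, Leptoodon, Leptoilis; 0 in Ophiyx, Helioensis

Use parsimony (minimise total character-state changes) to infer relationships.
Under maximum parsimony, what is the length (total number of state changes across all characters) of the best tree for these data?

8

Character polarity is set by the outgroup: the derived state is whichever differs from the outgroup's state, so for VII the derived state is '0', and for the remaining characters it is '1'.
All ingroup taxa share the derived state '1' for I; it defines the ingroup but does not resolve relationships within it.
Only Leptoilis and Ophiyx show the derived state '1' for II, supporting them as a clade.
III (derived state '1') is unique to Therura (autapomorphy; uninformative for grouping).
IV (derived state '1') is shared by Helioensis and Leptoodon — a synapomorphy uniting that clade.
V: derived state '1' in Helioensis, Leptoilis, Leptoodon, Ophiyx, and Ornithellus only — synapomorphy for {Helioensis, Leptoilis, Leptoodon, Ophiyx, Ornithellus}.
Only Helioensis, Leptoilis, Leptoodon, and Ophiyx show the derived state '1' for VI, supporting them as a clade.
VII (state '0') occurs in Helioensis and Ophiyx but conflicts with the nesting implied by the other characters — most parsimoniously interpreted as homoplasy.
Most parsimonious ingroup topology: ((Ornithellus,((Leptoodon,Helioensis),(Ophiyx,Leptoilis))),Therura).
Changes per character on this tree: I: 1; II: 1; III: 1; IV: 1; V: 1; VI: 1; VII: 2.
Total = 8.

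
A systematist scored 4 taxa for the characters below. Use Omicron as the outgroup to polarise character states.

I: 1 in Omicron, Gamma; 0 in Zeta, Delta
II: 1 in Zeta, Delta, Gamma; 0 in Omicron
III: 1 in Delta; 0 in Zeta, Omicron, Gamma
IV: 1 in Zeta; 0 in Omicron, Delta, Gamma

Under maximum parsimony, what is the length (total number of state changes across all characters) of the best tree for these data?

4

Character polarity is set by the outgroup: the derived state is whichever differs from the outgroup's state, so for I the derived state is '0', and for the remaining characters it is '1'.
I: derived state '0' in Delta and Zeta only — synapomorphy for {Delta, Zeta}.
All ingroup taxa share the derived state '1' for II; it defines the ingroup but does not resolve relationships within it.
III (derived state '1') is unique to Delta (autapomorphy; uninformative for grouping).
IV: derived state '1' in Zeta only — an autapomorphy, so it tells us nothing about relationships among taxa.
Most parsimonious ingroup topology: ((Delta,Zeta),Gamma).
Changes per character on this tree: I: 1; II: 1; III: 1; IV: 1.
Total = 4.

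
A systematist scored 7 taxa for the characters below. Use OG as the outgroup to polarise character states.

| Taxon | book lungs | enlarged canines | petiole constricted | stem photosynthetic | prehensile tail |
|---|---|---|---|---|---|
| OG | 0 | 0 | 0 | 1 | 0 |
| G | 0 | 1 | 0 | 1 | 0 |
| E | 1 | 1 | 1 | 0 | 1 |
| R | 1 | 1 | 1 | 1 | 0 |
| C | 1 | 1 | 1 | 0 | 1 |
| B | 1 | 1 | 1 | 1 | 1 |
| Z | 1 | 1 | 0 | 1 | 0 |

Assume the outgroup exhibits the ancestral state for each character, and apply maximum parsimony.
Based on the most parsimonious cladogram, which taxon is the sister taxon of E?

Character polarity is set by the outgroup: the derived state is whichever differs from the outgroup's state, so for stem photosynthetic the derived state is '0', and for the remaining characters it is '1'.
book lungs (derived state '1') is shared by B, C, E, R, and Z — a synapomorphy uniting that clade.
enlarged canines (derived state '1') is shared by all ingroup taxa — unites the whole ingroup.
Only B, C, E, and R show the derived state '1' for petiole constricted, supporting them as a clade.
stem photosynthetic: derived state '0' in C and E only — synapomorphy for {C, E}.
prehensile tail (derived state '1') is shared by B, C, and E — a synapomorphy uniting that clade.
Most parsimonious ingroup topology: (G,((((E,C),B),R),Z)).
E and C form a cherry on this tree, so they are sister taxa.

C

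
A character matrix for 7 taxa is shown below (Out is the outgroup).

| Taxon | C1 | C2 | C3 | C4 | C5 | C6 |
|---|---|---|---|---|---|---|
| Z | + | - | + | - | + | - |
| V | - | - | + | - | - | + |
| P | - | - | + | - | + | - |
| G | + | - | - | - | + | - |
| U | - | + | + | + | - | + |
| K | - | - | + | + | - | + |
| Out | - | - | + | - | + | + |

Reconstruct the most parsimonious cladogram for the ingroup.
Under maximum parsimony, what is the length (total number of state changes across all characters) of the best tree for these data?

Character polarity is set by the outgroup: the derived state is whichever differs from the outgroup's state, so for C3, C5, C6 the derived state is '-', and for the remaining characters it is '+'.
C1: derived state '+' in G and Z only — synapomorphy for {G, Z}.
C2: derived state '+' in U only — an autapomorphy, so it tells us nothing about relationships among taxa.
C3: derived state '-' in G only — an autapomorphy, so it tells us nothing about relationships among taxa.
C4: derived state '+' in K and U only — synapomorphy for {K, U}.
C5: derived state '-' in K, U, and V only — synapomorphy for {K, U, V}.
C6: derived state '-' in G, P, and Z only — synapomorphy for {G, P, Z}.
Most parsimonious ingroup topology: (((K,U),V),((G,Z),P)).
Changes per character on this tree: C1: 1; C2: 1; C3: 1; C4: 1; C5: 1; C6: 1.
Total = 6.

6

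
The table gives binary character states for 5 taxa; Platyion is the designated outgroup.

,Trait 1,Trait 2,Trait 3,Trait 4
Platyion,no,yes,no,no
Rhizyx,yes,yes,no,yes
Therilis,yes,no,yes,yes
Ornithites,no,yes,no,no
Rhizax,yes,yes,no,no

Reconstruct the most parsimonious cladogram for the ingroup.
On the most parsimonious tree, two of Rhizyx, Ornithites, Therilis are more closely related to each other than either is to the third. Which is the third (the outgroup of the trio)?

Ornithites

Character polarity is set by the outgroup: the derived state is whichever differs from the outgroup's state, so for Trait 2 the derived state is 'no', and for the remaining characters it is 'yes'.
Only Rhizax, Rhizyx, and Therilis show the derived state 'yes' for Trait 1, supporting them as a clade.
Trait 2 (derived state 'no') is unique to Therilis (autapomorphy; uninformative for grouping).
Trait 3 (derived state 'yes') is unique to Therilis (autapomorphy; uninformative for grouping).
Trait 4: derived state 'yes' in Rhizyx and Therilis only — synapomorphy for {Rhizyx, Therilis}.
Most parsimonious ingroup topology: (((Rhizyx,Therilis),Rhizax),Ornithites).
Therilis and Rhizyx share a more recent common ancestor with each other than either does with Ornithites, so Ornithites is the least closely related of the three.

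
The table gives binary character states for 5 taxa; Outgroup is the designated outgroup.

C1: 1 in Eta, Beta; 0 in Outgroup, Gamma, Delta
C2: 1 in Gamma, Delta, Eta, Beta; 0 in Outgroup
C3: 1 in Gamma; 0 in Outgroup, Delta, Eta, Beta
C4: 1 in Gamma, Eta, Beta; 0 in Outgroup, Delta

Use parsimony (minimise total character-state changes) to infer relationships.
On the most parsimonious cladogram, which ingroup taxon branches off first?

Delta

The outgroup has state '0' for every character, so '1' is the derived state throughout.
C1 (derived state '1') is shared by Beta and Eta — a synapomorphy uniting that clade.
All ingroup taxa share the derived state '1' for C2; it defines the ingroup but does not resolve relationships within it.
C3: derived state '1' in Gamma only — an autapomorphy, so it tells us nothing about relationships among taxa.
C4 (derived state '1') is shared by Beta, Eta, and Gamma — a synapomorphy uniting that clade.
Most parsimonious ingroup topology: ((Gamma,(Eta,Beta)),Delta).
Delta is sister to the clade containing all other ingroup taxa, so it is the earliest-diverging (most basal) ingroup lineage.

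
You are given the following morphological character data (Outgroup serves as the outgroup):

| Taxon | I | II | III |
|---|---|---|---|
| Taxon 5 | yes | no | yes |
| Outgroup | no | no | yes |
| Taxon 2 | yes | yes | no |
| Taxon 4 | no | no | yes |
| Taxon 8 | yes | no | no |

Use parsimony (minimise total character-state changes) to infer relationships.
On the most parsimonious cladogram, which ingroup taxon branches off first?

Taxon 4

Character polarity is set by the outgroup: the derived state is whichever differs from the outgroup's state, so for III the derived state is 'no', and for the remaining characters it is 'yes'.
I: derived state 'yes' in Taxon 2, Taxon 5, and Taxon 8 only — synapomorphy for {Taxon 2, Taxon 5, Taxon 8}.
II: derived state 'yes' in Taxon 2 only — an autapomorphy, so it tells us nothing about relationships among taxa.
Only Taxon 2 and Taxon 8 show the derived state 'no' for III, supporting them as a clade.
Most parsimonious ingroup topology: (Taxon 4,((Taxon 2,Taxon 8),Taxon 5)).
Taxon 4 is sister to the clade containing all other ingroup taxa, so it is the earliest-diverging (most basal) ingroup lineage.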